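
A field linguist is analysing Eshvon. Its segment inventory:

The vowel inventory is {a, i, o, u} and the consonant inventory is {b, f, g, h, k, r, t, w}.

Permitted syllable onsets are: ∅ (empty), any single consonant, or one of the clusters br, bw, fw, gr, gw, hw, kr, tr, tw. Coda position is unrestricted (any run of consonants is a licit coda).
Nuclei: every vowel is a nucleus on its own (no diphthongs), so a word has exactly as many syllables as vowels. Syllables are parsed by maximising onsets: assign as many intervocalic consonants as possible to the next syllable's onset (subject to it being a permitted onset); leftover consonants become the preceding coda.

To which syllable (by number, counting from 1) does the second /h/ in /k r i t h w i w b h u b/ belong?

3

Vowels present: i, i, u; each is a nucleus, giving 3 syllables.
V1 /i/ – V2 /i/: cluster /thw/ — the longest permitted-onset suffix is /hw/; onset = /hw/, preceding coda = /t/.
V2 /i/ – V3 /u/: /wbh/ splits as /wb/ + /h/ (/h/ is the longest suffix that is a licit onset).
Result: krit.hwiwb.hub.
The second /h/ is in the onset of syllable 3 (/hub/).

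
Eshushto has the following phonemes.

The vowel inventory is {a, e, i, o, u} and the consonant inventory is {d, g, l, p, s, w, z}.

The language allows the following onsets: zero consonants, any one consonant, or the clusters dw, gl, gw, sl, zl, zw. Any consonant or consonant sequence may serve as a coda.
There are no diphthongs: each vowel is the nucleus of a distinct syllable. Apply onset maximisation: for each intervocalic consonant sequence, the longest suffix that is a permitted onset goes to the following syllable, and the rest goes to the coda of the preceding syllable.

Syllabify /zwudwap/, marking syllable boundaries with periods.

Vowels present: u, a; each is a nucleus, giving 2 syllables.
V1 /u/ – V2 /a/: /dw/ is a licit onset in full, so it all attaches to the next syllable.

zwu.dwap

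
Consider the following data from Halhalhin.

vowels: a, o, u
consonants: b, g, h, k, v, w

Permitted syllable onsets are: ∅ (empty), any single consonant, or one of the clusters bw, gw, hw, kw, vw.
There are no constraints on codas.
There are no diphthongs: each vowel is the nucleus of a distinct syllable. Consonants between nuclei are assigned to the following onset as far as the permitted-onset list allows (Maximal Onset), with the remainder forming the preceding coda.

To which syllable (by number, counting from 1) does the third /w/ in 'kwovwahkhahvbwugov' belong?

4

Nuclei (vowels): o, a, a, u, o → 5 syllables.
Between /o/ (V1) and /a/ (V2): cluster /vw/ — /vw/ is itself a permitted onset, so the whole cluster goes right; preceding coda = ∅.
Between /a/ (V2) and /a/ (V3): /hkh/ — longest licit onset from the right is /h/, leaving /hk/ as coda.
Between /a/ (V3) and /u/ (V4): /hvbw/; trying suffixes from longest down, /bw/ is the first permitted one, so coda /hv/ | onset /bw/.
Between /u/ (V4) and /o/ (V5): /g/ → onset of the next syllable (single consonants are always licit onsets).
Putting it together: kwo.vwahk.hahv.bwu.gov.
The third /w/ is in the onset of syllable 4 (/bwu/).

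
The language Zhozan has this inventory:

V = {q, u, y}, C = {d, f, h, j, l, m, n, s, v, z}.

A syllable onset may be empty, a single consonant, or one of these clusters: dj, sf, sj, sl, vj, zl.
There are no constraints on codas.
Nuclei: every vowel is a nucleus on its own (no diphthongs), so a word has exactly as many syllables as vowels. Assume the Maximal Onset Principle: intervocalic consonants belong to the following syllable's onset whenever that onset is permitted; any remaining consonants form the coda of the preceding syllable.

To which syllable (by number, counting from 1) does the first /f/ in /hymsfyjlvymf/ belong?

Vowels present: y, y, y; each is a nucleus, giving 3 syllables.
/y…y/ gap (V1→V2): /msf/; trying suffixes from longest down, /sf/ is the first permitted one, so coda /m/ | onset /sf/.
/y…y/ gap (V2→V3): /jlv/ — longest licit onset from the right is /v/, leaving /jl/ as coda.
Putting it together: hym.sfyjl.vymf.
The first /f/ is in the onset of syllable 2 (/sfyjl/).

2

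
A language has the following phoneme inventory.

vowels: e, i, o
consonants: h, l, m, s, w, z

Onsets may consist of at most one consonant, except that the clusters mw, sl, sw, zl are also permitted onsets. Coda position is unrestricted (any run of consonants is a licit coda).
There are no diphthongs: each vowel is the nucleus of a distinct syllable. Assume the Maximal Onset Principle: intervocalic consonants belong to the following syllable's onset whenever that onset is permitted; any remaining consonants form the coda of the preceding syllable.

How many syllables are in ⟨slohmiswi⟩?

3

Vowels present: o, i, i; each is a nucleus, giving 3 syllables.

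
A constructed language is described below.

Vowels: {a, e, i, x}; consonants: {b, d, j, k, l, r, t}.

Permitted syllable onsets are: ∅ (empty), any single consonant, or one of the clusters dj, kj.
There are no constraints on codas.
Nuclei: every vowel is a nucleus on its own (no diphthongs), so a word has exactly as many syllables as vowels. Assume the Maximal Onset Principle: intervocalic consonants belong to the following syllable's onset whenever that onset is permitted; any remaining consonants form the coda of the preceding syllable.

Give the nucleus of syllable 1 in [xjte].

x

Nuclei (vowels): x, e → 2 syllables.
The first nucleus (vowel 1 from the left) is /x/.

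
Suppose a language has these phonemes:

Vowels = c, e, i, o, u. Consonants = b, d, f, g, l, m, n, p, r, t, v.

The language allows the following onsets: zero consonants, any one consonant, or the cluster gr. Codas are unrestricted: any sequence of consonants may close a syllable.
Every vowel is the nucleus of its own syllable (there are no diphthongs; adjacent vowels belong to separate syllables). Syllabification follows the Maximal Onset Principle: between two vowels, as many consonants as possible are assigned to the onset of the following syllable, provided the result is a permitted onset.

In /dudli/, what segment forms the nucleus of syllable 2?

Vowels present: u, i; each is a nucleus, giving 2 syllables.
The second nucleus (vowel 2 from the left) is /i/.

i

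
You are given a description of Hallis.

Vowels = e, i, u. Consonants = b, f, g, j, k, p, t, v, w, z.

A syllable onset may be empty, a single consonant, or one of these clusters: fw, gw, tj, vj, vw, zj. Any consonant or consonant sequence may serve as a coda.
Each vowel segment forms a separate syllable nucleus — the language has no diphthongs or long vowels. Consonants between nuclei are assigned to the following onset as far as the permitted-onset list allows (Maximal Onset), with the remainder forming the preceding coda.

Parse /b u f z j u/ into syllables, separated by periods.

The vowels are u, u — 2 nuclei, so 2 syllables.
/u…u/ gap (V1→V2): /fzj/ splits as /f/ + /zj/ (/zj/ is the longest suffix that is a licit onset).

buf.zju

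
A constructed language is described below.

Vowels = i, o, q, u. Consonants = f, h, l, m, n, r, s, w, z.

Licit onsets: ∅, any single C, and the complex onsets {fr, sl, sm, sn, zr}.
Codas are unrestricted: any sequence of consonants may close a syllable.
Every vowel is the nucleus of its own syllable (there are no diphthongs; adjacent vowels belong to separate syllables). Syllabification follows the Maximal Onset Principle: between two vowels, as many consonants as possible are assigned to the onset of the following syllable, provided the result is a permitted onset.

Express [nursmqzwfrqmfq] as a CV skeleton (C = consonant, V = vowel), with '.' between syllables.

CVC.CCVCC.CCVC.CV

Nuclei (vowels): u, q, q, q → 4 syllables.
σ1/σ2 boundary: /rsm/ splits as /r/ + /sm/ (/sm/ is the longest suffix that is a licit onset).
σ2/σ3 boundary: /zwfr/; trying suffixes from longest down, /fr/ is the first permitted one, so coda /zw/ | onset /fr/.
σ3/σ4 boundary: /mf/; trying suffixes from longest down, /f/ is the first permitted one, so coda /m/ | onset /f/.
Syllabification: nur.smqzw.frqm.fq.
Mapping each syllable to C/V: /nur/ → CVC, /smqzw/ → CCVCC, /frqm/ → CCVC, /fq/ → CV.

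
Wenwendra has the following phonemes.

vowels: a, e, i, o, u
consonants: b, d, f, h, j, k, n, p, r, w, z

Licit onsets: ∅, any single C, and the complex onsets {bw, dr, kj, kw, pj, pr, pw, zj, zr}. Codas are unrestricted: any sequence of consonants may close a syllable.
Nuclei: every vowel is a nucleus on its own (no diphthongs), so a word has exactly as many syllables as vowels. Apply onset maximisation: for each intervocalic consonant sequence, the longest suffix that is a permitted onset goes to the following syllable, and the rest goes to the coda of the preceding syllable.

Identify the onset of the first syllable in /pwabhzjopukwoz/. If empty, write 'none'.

Vowels present: a, o, u, o; each is a nucleus, giving 4 syllables.
V1 /a/ – V2 /o/: /bhzj/; trying suffixes from longest down, /zj/ is the first permitted one, so coda /bh/ | onset /zj/.
V2 /o/ – V3 /u/: just /p/ — single C goes to the following onset.
V3 /u/ – V4 /o/: cluster /kw/ — /kw/ is itself a permitted onset, so the whole cluster goes right; preceding coda = ∅.
Putting it together: pwabh.zjo.pu.kwoz.
Syllable 1 is /pwabh/: onset /pw/, nucleus /a/, coda /bh/.

pw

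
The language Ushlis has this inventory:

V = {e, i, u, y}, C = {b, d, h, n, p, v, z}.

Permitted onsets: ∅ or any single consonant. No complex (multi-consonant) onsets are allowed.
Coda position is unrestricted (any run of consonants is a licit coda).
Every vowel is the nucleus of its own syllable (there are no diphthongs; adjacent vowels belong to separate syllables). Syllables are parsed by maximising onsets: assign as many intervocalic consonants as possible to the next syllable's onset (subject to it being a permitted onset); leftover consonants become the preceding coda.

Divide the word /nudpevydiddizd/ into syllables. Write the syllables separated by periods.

nud.pe.vy.did.dizd

Vowels present: u, e, y, i, i; each is a nucleus, giving 5 syllables.
/u…e/ gap (V1→V2): /dp/ — longest licit onset from the right is /p/, leaving /d/ as coda.
/e…y/ gap (V2→V3): just /v/ — single C goes to the following onset.
/y…i/ gap (V3→V4): /d/ → onset of the next syllable (single consonants are always licit onsets).
/i…i/ gap (V4→V5): /dd/; trying suffixes from longest down, /d/ is the first permitted one, so coda /d/ | onset /d/.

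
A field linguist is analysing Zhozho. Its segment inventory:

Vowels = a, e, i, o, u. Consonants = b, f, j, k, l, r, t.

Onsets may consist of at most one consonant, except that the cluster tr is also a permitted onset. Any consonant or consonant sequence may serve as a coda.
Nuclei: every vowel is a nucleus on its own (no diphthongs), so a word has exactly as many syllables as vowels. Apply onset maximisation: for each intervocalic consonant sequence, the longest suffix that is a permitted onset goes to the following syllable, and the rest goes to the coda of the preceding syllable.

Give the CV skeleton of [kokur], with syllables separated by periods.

Vowels present: o, u; each is a nucleus, giving 2 syllables.
σ1/σ2 boundary: just /k/ — single C goes to the following onset.
Putting it together: ko.kur.
Mapping each syllable to C/V: /ko/ → CV, /kur/ → CVC.

CV.CVC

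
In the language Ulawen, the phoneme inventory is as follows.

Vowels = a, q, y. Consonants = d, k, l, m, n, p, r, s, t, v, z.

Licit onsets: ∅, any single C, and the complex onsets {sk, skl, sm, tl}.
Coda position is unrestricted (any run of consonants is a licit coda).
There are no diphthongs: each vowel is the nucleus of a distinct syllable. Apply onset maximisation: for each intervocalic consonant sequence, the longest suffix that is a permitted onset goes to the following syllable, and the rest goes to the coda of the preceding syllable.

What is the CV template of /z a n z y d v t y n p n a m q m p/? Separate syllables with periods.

Nuclei (vowels): a, y, y, a, q → 5 syllables.
σ1/σ2 boundary: cluster /nz/ — the longest permitted-onset suffix is /z/; onset = /z/, preceding coda = /n/.
σ2/σ3 boundary: /dvt/ splits as /dv/ + /t/ (/t/ is the longest suffix that is a licit onset).
σ3/σ4 boundary: cluster /npn/ — the longest permitted-onset suffix is /n/; onset = /n/, preceding coda = /np/.
σ4/σ5 boundary: /m/ → onset of the next syllable (single consonants are always licit onsets).
Result: zan.zydv.tynp.na.mqmp.
Mapping each syllable to C/V: /zan/ → CVC, /zydv/ → CVCC, /tynp/ → CVCC, /na/ → CV, /mqmp/ → CVCC.

CVC.CVCC.CVCC.CV.CVCC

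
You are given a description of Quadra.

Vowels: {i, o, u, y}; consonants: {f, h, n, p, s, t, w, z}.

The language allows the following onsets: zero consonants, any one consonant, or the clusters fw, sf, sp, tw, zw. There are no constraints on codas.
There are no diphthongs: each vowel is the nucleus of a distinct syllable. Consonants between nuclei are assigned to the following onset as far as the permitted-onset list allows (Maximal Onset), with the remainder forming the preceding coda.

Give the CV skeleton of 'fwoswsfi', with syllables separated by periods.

Vowels present: o, i; each is a nucleus, giving 2 syllables.
V1 /o/ – V2 /i/: /swsf/ splits as /sw/ + /sf/ (/sf/ is the longest suffix that is a licit onset).
Putting it together: fwosw.sfi.
Mapping each syllable to C/V: /fwosw/ → CCVCC, /sfi/ → CCV.

CCVCC.CCV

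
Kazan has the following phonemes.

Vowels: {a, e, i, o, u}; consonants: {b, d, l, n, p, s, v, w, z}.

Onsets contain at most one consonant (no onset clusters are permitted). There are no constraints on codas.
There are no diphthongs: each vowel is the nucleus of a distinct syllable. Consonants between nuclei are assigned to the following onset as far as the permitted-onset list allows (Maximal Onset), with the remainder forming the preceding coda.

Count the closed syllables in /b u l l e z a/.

1

Vowels present: u, e, a; each is a nucleus, giving 3 syllables.
/u…e/ gap (V1→V2): /ll/; trying suffixes from longest down, /l/ is the first permitted one, so coda /l/ | onset /l/.
/e…a/ gap (V2→V3): /z/ → onset of the next syllable (single consonants are always licit onsets).
So the parse is bul.le.za.
Classifying each syllable: /bul/ (closed), /le/ (open), /za/ (open).
Closed syllables: 1.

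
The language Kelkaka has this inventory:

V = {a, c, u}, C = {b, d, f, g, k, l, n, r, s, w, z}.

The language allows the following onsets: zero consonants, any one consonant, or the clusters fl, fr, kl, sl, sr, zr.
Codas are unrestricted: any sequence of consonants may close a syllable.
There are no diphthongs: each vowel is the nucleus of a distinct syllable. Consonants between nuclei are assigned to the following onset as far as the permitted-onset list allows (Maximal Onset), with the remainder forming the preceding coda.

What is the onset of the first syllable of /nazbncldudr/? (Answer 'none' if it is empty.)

Nuclei (vowels): a, c, u → 3 syllables.
σ1/σ2 boundary: /zbn/ splits as /zb/ + /n/ (/n/ is the longest suffix that is a licit onset).
σ2/σ3 boundary: cluster /ld/ — the longest permitted-onset suffix is /d/; onset = /d/, preceding coda = /l/.
Syllabification: nazb.ncl.dudr.
Syllable 1 is /nazb/: onset /n/, nucleus /a/, coda /zb/.

n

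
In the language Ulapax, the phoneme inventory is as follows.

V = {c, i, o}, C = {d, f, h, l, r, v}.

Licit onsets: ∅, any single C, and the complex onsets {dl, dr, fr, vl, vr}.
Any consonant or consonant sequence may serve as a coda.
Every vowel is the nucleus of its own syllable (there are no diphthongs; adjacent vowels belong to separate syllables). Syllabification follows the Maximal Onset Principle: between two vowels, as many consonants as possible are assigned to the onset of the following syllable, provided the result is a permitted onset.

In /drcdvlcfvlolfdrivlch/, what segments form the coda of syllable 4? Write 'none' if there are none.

Vowels present: c, c, o, i, c; each is a nucleus, giving 5 syllables.
Between /c/ (V1) and /c/ (V2): cluster /dvl/ — the longest permitted-onset suffix is /vl/; onset = /vl/, preceding coda = /d/.
Between /c/ (V2) and /o/ (V3): cluster /fvl/ — the longest permitted-onset suffix is /vl/; onset = /vl/, preceding coda = /f/.
Between /o/ (V3) and /i/ (V4): cluster /lfdr/ — the longest permitted-onset suffix is /dr/; onset = /dr/, preceding coda = /lf/.
Between /i/ (V4) and /c/ (V5): cluster /vl/ — /vl/ is itself a permitted onset, so the whole cluster goes right; preceding coda = ∅.
Putting it together: drcd.vlcf.vlolf.dri.vlch.
Syllable 4 is /dri/: onset /dr/, nucleus /i/, coda ∅.

none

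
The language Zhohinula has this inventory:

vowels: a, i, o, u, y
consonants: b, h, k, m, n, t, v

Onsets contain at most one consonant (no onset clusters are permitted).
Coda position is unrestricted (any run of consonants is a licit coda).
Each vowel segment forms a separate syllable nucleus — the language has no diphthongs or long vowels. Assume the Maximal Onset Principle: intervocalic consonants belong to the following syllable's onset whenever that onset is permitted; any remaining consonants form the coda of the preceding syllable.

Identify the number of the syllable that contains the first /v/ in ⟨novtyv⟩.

The vowels are o, y — 2 nuclei, so 2 syllables.
σ1/σ2 boundary: cluster /vt/ — the longest permitted-onset suffix is /t/; onset = /t/, preceding coda = /v/.
Putting it together: nov.tyv.
The first /v/ is in the coda of syllable 1 (/nov/).

1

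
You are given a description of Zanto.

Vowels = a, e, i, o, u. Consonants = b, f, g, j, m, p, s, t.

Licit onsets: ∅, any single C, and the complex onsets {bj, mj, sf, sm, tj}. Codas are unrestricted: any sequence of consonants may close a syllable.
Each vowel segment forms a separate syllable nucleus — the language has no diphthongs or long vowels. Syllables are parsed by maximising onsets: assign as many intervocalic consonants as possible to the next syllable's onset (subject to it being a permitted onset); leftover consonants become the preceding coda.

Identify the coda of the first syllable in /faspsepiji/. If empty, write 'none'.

Nuclei (vowels): a, e, i, i → 4 syllables.
σ1/σ2 boundary: /sps/; trying suffixes from longest down, /s/ is the first permitted one, so coda /sp/ | onset /s/.
σ2/σ3 boundary: just /p/ — single C goes to the following onset.
σ3/σ4 boundary: /j/ → onset of the next syllable (single consonants are always licit onsets).
Syllabification: fasp.se.pi.ji.
Syllable 1 is /fasp/: onset /f/, nucleus /a/, coda /sp/.

sp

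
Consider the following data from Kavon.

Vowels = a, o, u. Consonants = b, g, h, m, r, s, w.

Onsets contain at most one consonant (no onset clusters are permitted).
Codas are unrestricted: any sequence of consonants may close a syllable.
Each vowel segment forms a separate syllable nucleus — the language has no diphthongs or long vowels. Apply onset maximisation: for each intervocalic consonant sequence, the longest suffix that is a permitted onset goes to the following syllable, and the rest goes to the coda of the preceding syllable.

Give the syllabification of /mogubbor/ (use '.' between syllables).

mo.gub.bor

Nuclei (vowels): o, u, o → 3 syllables.
Between /o/ (V1) and /u/ (V2): /g/ is a single consonant, so it becomes the next onset.
Between /u/ (V2) and /o/ (V3): /bb/ — longest licit onset from the right is /b/, leaving /b/ as coda.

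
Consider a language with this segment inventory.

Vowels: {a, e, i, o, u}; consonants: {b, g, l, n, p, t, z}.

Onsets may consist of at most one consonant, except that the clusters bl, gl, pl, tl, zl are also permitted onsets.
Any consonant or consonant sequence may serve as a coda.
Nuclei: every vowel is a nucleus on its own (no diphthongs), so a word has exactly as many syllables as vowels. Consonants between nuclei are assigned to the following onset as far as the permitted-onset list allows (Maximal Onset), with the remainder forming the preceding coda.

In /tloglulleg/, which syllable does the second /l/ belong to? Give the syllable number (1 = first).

2

The vowels are o, u, e — 3 nuclei, so 3 syllables.
V1 /o/ – V2 /u/: cluster /gl/ — /gl/ is itself a permitted onset, so the whole cluster goes right; preceding coda = ∅.
V2 /u/ – V3 /e/: /ll/ — longest licit onset from the right is /l/, leaving /l/ as coda.
So the parse is tlo.glul.leg.
The second /l/ is in the onset of syllable 2 (/glul/).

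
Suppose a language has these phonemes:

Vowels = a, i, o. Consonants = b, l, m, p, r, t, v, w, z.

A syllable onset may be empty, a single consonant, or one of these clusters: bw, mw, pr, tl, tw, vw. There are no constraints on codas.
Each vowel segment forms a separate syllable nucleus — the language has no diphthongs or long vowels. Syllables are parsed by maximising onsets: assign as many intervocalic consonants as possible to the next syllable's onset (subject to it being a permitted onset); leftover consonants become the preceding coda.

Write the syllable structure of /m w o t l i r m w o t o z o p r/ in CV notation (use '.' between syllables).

Nuclei (vowels): o, i, o, o, o → 5 syllables.
V1 /o/ – V2 /i/: cluster /tl/ — /tl/ is itself a permitted onset, so the whole cluster goes right; preceding coda = ∅.
V2 /i/ – V3 /o/: /rmw/ — longest licit onset from the right is /mw/, leaving /r/ as coda.
V3 /o/ – V4 /o/: just /t/ — single C goes to the following onset.
V4 /o/ – V5 /o/: /z/ → onset of the next syllable (single consonants are always licit onsets).
Result: mwo.tlir.mwo.to.zopr.
Mapping each syllable to C/V: /mwo/ → CCV, /tlir/ → CCVC, /mwo/ → CCV, /to/ → CV, /zopr/ → CVCC.

CCV.CCVC.CCV.CV.CVCC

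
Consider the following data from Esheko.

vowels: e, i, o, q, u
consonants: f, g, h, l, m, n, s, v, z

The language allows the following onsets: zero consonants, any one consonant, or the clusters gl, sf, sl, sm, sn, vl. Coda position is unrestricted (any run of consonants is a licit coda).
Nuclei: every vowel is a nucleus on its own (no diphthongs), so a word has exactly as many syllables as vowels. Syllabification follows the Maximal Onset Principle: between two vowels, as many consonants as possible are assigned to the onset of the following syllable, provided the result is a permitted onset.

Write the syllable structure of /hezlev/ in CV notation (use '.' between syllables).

Nuclei (vowels): e, e → 2 syllables.
Between /e/ (V1) and /e/ (V2): /zl/ splits as /z/ + /l/ (/l/ is the longest suffix that is a licit onset).
So the parse is hez.lev.
Mapping each syllable to C/V: /hez/ → CVC, /lev/ → CVC.

CVC.CVC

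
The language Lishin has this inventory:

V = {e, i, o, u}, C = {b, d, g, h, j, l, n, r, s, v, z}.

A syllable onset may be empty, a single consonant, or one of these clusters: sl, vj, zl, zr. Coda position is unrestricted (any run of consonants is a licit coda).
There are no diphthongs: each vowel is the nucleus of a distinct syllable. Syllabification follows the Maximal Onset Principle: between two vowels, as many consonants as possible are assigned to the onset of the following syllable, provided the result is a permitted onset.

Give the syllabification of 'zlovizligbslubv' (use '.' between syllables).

The vowels are o, i, i, u — 4 nuclei, so 4 syllables.
Between /o/ (V1) and /i/ (V2): /v/ is a single consonant, so it becomes the next onset.
Between /i/ (V2) and /i/ (V3): /zl/ is a licit onset in full, so it all attaches to the next syllable.
Between /i/ (V3) and /u/ (V4): /gbsl/ — longest licit onset from the right is /sl/, leaving /gb/ as coda.

zlo.vi.zligb.slubv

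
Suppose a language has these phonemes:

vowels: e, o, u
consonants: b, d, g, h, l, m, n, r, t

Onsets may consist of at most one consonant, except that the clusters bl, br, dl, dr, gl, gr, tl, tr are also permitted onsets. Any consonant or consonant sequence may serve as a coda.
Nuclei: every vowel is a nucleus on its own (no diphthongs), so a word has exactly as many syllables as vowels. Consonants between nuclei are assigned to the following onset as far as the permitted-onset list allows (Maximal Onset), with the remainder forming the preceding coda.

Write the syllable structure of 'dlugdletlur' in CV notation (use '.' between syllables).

CCVC.CCV.CCVC

Nuclei (vowels): u, e, u → 3 syllables.
σ1/σ2 boundary: /gdl/; trying suffixes from longest down, /dl/ is the first permitted one, so coda /g/ | onset /dl/.
σ2/σ3 boundary: /tl/ — entire cluster is a permitted onset → onset /tl/, coda ∅.
Putting it together: dlug.dle.tlur.
Mapping each syllable to C/V: /dlug/ → CCVC, /dle/ → CCV, /tlur/ → CCVC.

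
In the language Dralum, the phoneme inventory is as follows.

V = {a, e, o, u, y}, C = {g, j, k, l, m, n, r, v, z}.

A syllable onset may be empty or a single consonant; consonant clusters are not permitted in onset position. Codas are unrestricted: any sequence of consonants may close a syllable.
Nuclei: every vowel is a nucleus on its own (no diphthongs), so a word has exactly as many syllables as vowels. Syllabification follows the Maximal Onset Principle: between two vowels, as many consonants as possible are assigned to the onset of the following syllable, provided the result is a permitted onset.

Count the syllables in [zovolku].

3

Vowels present: o, o, u; each is a nucleus, giving 3 syllables.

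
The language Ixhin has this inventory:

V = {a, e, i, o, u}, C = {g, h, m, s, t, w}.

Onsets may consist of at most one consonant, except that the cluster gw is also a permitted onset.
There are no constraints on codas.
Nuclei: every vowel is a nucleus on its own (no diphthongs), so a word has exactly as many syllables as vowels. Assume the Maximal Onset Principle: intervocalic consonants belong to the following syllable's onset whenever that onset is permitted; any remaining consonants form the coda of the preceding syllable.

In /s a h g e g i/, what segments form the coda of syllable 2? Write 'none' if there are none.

none

Vowels present: a, e, i; each is a nucleus, giving 3 syllables.
σ1/σ2 boundary: /hg/ — longest licit onset from the right is /g/, leaving /h/ as coda.
σ2/σ3 boundary: /g/ is a single consonant, so it becomes the next onset.
Putting it together: sah.ge.gi.
Syllable 2 is /ge/: onset /g/, nucleus /e/, coda ∅.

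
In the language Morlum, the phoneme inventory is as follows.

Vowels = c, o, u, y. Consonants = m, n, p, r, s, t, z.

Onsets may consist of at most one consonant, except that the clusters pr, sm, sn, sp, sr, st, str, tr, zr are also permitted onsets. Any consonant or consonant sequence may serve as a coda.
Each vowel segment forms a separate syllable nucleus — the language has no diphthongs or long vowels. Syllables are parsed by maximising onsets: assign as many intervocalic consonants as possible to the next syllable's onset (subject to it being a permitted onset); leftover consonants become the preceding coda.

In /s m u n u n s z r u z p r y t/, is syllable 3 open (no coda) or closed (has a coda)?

closed

Nuclei (vowels): u, u, u, y → 4 syllables.
Between /u/ (V1) and /u/ (V2): just /n/ — single C goes to the following onset.
Between /u/ (V2) and /u/ (V3): /nszr/; trying suffixes from longest down, /zr/ is the first permitted one, so coda /ns/ | onset /zr/.
Between /u/ (V3) and /y/ (V4): cluster /zpr/ — the longest permitted-onset suffix is /pr/; onset = /pr/, preceding coda = /z/.
Syllabification: smu.nuns.zruz.pryt.
Syllable 3 is /zruz/ with coda /z/, so it is closed.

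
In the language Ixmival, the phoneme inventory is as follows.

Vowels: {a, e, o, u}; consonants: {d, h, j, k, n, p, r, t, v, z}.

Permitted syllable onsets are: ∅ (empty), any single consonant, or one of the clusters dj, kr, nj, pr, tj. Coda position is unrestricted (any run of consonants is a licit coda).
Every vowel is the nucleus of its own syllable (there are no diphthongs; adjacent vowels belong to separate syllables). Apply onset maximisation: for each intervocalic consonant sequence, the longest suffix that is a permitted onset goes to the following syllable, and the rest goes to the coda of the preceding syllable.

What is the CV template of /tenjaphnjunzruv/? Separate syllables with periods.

Vowels present: e, a, u, u; each is a nucleus, giving 4 syllables.
Between /e/ (V1) and /a/ (V2): /nj/ is a licit onset in full, so it all attaches to the next syllable.
Between /a/ (V2) and /u/ (V3): /phnj/ splits as /ph/ + /nj/ (/nj/ is the longest suffix that is a licit onset).
Between /u/ (V3) and /u/ (V4): /nzr/; trying suffixes from longest down, /r/ is the first permitted one, so coda /nz/ | onset /r/.
Putting it together: te.njaph.njunz.ruv.
Mapping each syllable to C/V: /te/ → CV, /njaph/ → CCVCC, /njunz/ → CCVCC, /ruv/ → CVC.

CV.CCVCC.CCVCC.CVC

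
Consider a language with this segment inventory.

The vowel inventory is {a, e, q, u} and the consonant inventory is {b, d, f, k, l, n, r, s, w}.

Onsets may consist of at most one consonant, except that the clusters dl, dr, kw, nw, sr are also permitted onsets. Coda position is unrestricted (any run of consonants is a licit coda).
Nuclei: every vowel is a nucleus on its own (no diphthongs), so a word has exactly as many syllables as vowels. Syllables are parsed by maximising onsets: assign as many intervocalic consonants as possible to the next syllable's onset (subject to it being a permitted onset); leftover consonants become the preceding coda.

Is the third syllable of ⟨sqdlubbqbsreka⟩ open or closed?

Nuclei (vowels): q, u, q, e, a → 5 syllables.
V1 /q/ – V2 /u/: cluster /dl/ — /dl/ is itself a permitted onset, so the whole cluster goes right; preceding coda = ∅.
V2 /u/ – V3 /q/: /bb/; trying suffixes from longest down, /b/ is the first permitted one, so coda /b/ | onset /b/.
V3 /q/ – V4 /e/: /bsr/; trying suffixes from longest down, /sr/ is the first permitted one, so coda /b/ | onset /sr/.
V4 /e/ – V5 /a/: /k/ → onset of the next syllable (single consonants are always licit onsets).
Result: sq.dlub.bqb.sre.ka.
Syllable 3 is /bqb/ with coda /b/, so it is closed.

closed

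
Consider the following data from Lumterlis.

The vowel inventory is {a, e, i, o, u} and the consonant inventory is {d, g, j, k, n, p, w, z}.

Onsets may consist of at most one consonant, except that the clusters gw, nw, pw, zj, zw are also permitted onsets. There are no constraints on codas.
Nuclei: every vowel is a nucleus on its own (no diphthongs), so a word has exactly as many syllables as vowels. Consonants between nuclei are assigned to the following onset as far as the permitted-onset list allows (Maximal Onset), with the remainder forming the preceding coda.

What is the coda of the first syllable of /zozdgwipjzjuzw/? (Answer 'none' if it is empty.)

Nuclei (vowels): o, i, u → 3 syllables.
/o…i/ gap (V1→V2): /zdgw/ — longest licit onset from the right is /gw/, leaving /zd/ as coda.
/i…u/ gap (V2→V3): /pjzj/; trying suffixes from longest down, /zj/ is the first permitted one, so coda /pj/ | onset /zj/.
Result: zozd.gwipj.zjuzw.
Syllable 1 is /zozd/: onset /z/, nucleus /o/, coda /zd/.

zd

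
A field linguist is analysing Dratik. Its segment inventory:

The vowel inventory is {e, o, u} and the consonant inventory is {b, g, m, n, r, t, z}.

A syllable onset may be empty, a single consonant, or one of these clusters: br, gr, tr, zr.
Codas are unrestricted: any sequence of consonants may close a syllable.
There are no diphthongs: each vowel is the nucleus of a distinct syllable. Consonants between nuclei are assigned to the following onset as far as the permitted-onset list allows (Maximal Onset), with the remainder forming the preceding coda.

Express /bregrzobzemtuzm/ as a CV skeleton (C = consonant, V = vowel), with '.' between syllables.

The vowels are e, o, e, u — 4 nuclei, so 4 syllables.
Between /e/ (V1) and /o/ (V2): /grz/ — longest licit onset from the right is /z/, leaving /gr/ as coda.
Between /o/ (V2) and /e/ (V3): /bz/ — longest licit onset from the right is /z/, leaving /b/ as coda.
Between /e/ (V3) and /u/ (V4): /mt/ — longest licit onset from the right is /t/, leaving /m/ as coda.
Result: bregr.zob.zem.tuzm.
Mapping each syllable to C/V: /bregr/ → CCVCC, /zob/ → CVC, /zem/ → CVC, /tuzm/ → CVCC.

CCVCC.CVC.CVC.CVCC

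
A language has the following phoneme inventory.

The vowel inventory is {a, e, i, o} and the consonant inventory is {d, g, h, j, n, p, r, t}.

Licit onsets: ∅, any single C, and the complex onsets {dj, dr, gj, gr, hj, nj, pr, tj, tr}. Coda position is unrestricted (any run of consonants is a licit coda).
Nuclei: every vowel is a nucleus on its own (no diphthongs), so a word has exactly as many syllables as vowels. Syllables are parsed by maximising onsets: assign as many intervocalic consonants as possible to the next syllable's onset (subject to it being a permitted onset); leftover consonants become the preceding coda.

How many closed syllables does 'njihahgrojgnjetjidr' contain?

3

Nuclei (vowels): i, a, o, e, i → 5 syllables.
V1 /i/ – V2 /a/: /h/ is a single consonant, so it becomes the next onset.
V2 /a/ – V3 /o/: /hgr/ — longest licit onset from the right is /gr/, leaving /h/ as coda.
V3 /o/ – V4 /e/: cluster /jgnj/ — the longest permitted-onset suffix is /nj/; onset = /nj/, preceding coda = /jg/.
V4 /e/ – V5 /i/: /tj/ is a licit onset in full, so it all attaches to the next syllable.
Putting it together: nji.hah.grojg.nje.tjidr.
Classifying each syllable: /nji/ (open), /hah/ (closed), /grojg/ (closed), /nje/ (open), /tjidr/ (closed).
Closed syllables: 3.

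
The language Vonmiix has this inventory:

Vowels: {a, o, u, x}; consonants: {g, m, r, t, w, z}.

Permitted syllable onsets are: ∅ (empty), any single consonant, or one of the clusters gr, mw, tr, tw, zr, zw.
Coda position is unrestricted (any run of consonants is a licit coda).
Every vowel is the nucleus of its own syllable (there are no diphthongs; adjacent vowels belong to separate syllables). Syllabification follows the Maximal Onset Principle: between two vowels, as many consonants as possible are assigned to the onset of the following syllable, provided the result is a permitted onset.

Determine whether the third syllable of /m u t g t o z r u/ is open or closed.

The vowels are u, o, u — 3 nuclei, so 3 syllables.
/u…o/ gap (V1→V2): /tgt/; trying suffixes from longest down, /t/ is the first permitted one, so coda /tg/ | onset /t/.
/o…u/ gap (V2→V3): cluster /zr/ — /zr/ is itself a permitted onset, so the whole cluster goes right; preceding coda = ∅.
So the parse is mutg.to.zru.
Syllable 3 is /zru/; it ends in its nucleus with no coda, so it is open.

open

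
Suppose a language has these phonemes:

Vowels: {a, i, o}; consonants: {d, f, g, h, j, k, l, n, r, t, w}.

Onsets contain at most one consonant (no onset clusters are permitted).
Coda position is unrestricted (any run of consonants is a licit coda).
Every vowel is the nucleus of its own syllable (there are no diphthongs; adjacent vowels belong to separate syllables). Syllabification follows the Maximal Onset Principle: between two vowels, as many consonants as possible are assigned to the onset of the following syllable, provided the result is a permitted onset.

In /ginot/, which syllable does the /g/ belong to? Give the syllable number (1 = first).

1

Nuclei (vowels): i, o → 2 syllables.
/i…o/ gap (V1→V2): /n/ → onset of the next syllable (single consonants are always licit onsets).
So the parse is gi.not.
The /g/ is in the onset of syllable 1 (/gi/).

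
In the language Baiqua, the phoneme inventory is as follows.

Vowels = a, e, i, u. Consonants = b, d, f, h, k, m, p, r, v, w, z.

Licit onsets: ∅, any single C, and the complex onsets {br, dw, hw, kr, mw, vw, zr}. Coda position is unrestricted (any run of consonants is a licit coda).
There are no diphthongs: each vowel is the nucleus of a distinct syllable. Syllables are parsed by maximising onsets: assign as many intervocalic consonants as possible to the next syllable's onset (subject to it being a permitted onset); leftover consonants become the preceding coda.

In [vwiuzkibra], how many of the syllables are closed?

1

The vowels are i, u, i, a — 4 nuclei, so 4 syllables.
σ1/σ2 boundary: hiatus — the boundary sits between the two vowels.
σ2/σ3 boundary: /zk/ splits as /z/ + /k/ (/k/ is the longest suffix that is a licit onset).
σ3/σ4 boundary: /br/ — entire cluster is a permitted onset → onset /br/, coda ∅.
So the parse is vwi.uz.ki.bra.
Classifying each syllable: /vwi/ (open), /uz/ (closed), /ki/ (open), /bra/ (open).
Closed syllables: 1.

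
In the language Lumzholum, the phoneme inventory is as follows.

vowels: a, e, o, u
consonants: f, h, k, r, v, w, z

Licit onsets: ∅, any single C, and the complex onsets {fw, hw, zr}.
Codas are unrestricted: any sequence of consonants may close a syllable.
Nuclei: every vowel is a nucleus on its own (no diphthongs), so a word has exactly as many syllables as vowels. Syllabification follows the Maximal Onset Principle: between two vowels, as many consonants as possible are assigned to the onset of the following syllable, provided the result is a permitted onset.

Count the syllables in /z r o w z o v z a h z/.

Nuclei (vowels): o, o, a → 3 syllables.

3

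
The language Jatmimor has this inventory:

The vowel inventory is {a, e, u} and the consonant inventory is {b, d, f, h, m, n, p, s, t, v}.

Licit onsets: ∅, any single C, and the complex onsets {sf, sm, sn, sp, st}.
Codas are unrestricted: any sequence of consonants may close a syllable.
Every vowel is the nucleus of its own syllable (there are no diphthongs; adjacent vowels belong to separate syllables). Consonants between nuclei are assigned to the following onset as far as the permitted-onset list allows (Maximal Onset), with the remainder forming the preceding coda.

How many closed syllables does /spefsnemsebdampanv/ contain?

Vowels present: e, e, e, a, a; each is a nucleus, giving 5 syllables.
V1 /e/ – V2 /e/: /fsn/ splits as /f/ + /sn/ (/sn/ is the longest suffix that is a licit onset).
V2 /e/ – V3 /e/: /ms/ splits as /m/ + /s/ (/s/ is the longest suffix that is a licit onset).
V3 /e/ – V4 /a/: /bd/ — longest licit onset from the right is /d/, leaving /b/ as coda.
V4 /a/ – V5 /a/: /mp/ splits as /m/ + /p/ (/p/ is the longest suffix that is a licit onset).
Result: spef.snem.seb.dam.panv.
Classifying each syllable: /spef/ (closed), /snem/ (closed), /seb/ (closed), /dam/ (closed), /panv/ (closed).
Closed syllables: 5.

5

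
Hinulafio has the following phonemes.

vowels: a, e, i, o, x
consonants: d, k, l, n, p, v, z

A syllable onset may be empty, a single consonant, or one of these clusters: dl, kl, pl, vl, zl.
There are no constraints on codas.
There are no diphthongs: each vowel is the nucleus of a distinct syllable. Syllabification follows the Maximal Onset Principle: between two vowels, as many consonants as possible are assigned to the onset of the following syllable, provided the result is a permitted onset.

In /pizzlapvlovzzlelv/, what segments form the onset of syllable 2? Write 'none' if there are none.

The vowels are i, a, o, e — 4 nuclei, so 4 syllables.
Between /i/ (V1) and /a/ (V2): /zzl/ splits as /z/ + /zl/ (/zl/ is the longest suffix that is a licit onset).
Between /a/ (V2) and /o/ (V3): /pvl/ splits as /p/ + /vl/ (/vl/ is the longest suffix that is a licit onset).
Between /o/ (V3) and /e/ (V4): /vzzl/; trying suffixes from longest down, /zl/ is the first permitted one, so coda /vz/ | onset /zl/.
Putting it together: piz.zlap.vlovz.zlelv.
Syllable 2 is /zlap/: onset /zl/, nucleus /a/, coda /p/.

zl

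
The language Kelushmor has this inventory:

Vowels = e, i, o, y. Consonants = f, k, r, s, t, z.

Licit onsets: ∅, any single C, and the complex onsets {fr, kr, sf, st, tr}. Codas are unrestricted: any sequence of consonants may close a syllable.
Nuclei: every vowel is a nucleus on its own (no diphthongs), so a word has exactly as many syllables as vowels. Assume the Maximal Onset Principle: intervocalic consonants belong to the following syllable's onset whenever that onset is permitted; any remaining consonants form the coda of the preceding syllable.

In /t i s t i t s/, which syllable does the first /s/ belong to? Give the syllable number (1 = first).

2

Vowels present: i, i; each is a nucleus, giving 2 syllables.
σ1/σ2 boundary: cluster /st/ — /st/ is itself a permitted onset, so the whole cluster goes right; preceding coda = ∅.
Syllabification: ti.stits.
The first /s/ is in the onset of syllable 2 (/stits/).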